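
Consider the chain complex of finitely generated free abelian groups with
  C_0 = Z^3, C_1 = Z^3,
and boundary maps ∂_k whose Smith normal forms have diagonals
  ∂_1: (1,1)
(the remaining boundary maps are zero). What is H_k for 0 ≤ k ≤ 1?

H_0: b_0 = 3 − 0 − 2 = 1; torsion from ∂_1 factors > 1: none. So H_0 = Z.
H_1: b_1 = 3 − 2 − 0 = 1; torsion from ∂_2 factors > 1: none. So H_1 = Z.

H_0 = Z,  H_1 = Z.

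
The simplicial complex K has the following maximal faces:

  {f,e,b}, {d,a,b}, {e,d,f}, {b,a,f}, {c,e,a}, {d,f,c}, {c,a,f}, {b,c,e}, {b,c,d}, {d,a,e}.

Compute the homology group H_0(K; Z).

H_0 ≅ Z.

We work with the vertex ordering a < b < c < d < e < f. The simplices of K, each written with vertices in increasing order, are:

  0-simplices (6): a, b, c, d, e, f
  1-simplices (15): ab, ac, ad, ae, af, bc, bd, be, bf, cd, ce, cf, de, df, ef
  2-simplices (10): abd, abf, ace, acf, ade, bcd, bce, bef, cdf, def

Hence C_0 ≅ Z^6, C_1 ≅ Z^15, C_2 ≅ Z^10.

∂_1: C_1 → C_0 maps an edge to its endpoints' difference, ∂[p,q] = q − p. For instance
  ∂ce = e − c.
The 6×15 boundary matrix has rank 5 and Smith normal form diag(1,1,1,1,1).

Boundary ∂_2: C_2 → C_1 sends each 2-simplex [p,q,r] to [q,r] − [p,r] + [p,q]. For instance
  ∂def = ef − df + de,
  ∂abf = bf − af + ab.
As a 15×10 matrix over Z this has rank 10, with invariant factors (1,1,1,1,1,1,1,1,1,2).

Computing H_k = (kernel of ∂_k) / (image of ∂_{k+1}):

  H_0: rank C_0 − rank ∂_1 = 6 − 5 = 1, and the invariant factors of ∂_1 are all 1, so H_0 ≅ Z.

(K is a triangulation of the real projective plane RP^2.)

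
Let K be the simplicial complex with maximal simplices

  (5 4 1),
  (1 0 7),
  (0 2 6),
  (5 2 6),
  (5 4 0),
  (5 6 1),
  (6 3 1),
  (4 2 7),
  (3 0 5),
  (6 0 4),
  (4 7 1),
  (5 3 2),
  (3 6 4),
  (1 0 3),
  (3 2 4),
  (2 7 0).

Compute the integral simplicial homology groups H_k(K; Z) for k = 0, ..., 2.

H_0 ≅ Z,  H_1 ≅ Z^2,  H_2 ≅ Z.

Order the vertices as 0 < 1 < 2 < 3 < 4 < 5 < 6 < 7. Listing each simplex with vertices in this order, K has dimension 2 with simplices:

  0-simplices (8): [0], [1], [2], [3], [4], [5], [6], [7]
  1-simplices (24): (24 of them)
  2-simplices (16): [0,1,3], [0,1,7], [0,2,6], [0,2,7], [0,3,5], [0,4,5], [0,4,6], [1,3,6], [1,4,5], [1,4,7], [1,5,6], [2,3,4], [2,3,5], [2,4,7], [2,5,6], [3,4,6]

Hence C_0 ≅ Z^8, C_1 ≅ Z^24, C_2 ≅ Z^16.

The boundary map ∂_1: C_1 → C_0 sends each edge [p,q] (with p < q) to q − p.
The resulting 8×24 matrix has rank 7, and its Smith normal form has invariant factors (1,1,1,1,1,1,1).

The boundary map ∂_2: C_2 → C_1 acts by ∂[p,q,r] = [q,r] − [p,r] + [p,q]. For instance
  ∂[1,4,5] = [4,5] − [1,5] + [1,4],
  ∂[0,3,5] = [3,5] − [0,5] + [0,3].
The resulting 24×16 matrix has rank 15, and its Smith normal form has invariant factors (1,1,1,1,1,1,1,1,1,1,1,1,1,1,1).

From H_k ≅ ker(∂_k) / im(∂_{k+1}) we obtain:

  H_0: rank C_0 − rank ∂_1 = 8 − 7 = 1, and the invariant factors of ∂_1 are all 1, so H_0 = Z.
  H_1: rank ker ∂_1 − rank ∂_2 = (24 − 7) − 15 = 2, and the invariant factors of ∂_2 are all 1, so H_1 = Z^2.
  H_2: rank ker ∂_2 − rank ∂_3 = (16 − 15) − 0 = 1, and there is no ∂_3, so H_2 = Z.

As a check, the Euler characteristic is 8 − 24 + 16 = 0, which agrees with 1 − 2 + 1 = 0.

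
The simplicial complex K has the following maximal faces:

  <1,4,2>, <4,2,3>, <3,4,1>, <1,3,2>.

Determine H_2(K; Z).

Fix the vertex order 1 < 2 < 3 < 4 and write every simplex with vertices in increasing order. Then dim K = 2 and the simplices of K are:

  0-simplices (4): [1], [2], [3], [4]
  1-simplices (6): [1,2], [1,3], [1,4], [2,3], [2,4], [3,4]
  2-simplices (4): [1,2,3], [1,2,4], [1,3,4], [2,3,4]

so the chain groups are C_0 ≅ Z^4, C_1 ≅ Z^6, C_2 ≅ Z^4.

The boundary map ∂_1: C_1 → C_0 is given by ∂[p,q] = [q] − [p]. For instance
  ∂[1,4] = [4] − [1].
As a 4×6 matrix over Z this has rank 3, with invariant factors (1,1,1).

∂_2: C_2 → C_1 maps a triangle to the signed sum of its edges. For instance
  ∂[1,3,4] = [3,4] − [1,4] + [1,3],
  ∂[1,2,3] = [2,3] − [1,3] + [1,2].
The 6×4 boundary matrix has rank 3 and Smith normal form diag(1,1,1).

Reading off H_k = ker ∂_k / im ∂_{k+1}:

  H_2: rank ker ∂_2 − rank ∂_3 = (4 − 3) − 0 = 1, and there is no ∂_3, so H_2 = Z.

H_2 ≅ Z.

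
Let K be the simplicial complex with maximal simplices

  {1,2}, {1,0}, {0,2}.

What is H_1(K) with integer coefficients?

Take the total order 0 < 1 < 2 on the vertex set. Then K (dimension 1) consists of the simplices:

  0-simplices (3): [0], [1], [2]
  1-simplices (3): [0,1], [0,2], [1,2]

giving chain groups C_0 ≅ Z^3, C_1 ≅ Z^3.

The boundary map ∂_1: C_1 → C_0 sends each edge [p,q] (with p < q) to q − p.
The 3×3 boundary matrix has rank 2 and Smith normal form diag(1,1).

From H_k ≅ ker(∂_k) / im(∂_{k+1}) we obtain:

  H_1: rank ker ∂_1 − rank ∂_2 = (3 − 2) − 0 = 1, and there is no ∂_2, so H_1 ≅ Z.

H_1 ≅ Z.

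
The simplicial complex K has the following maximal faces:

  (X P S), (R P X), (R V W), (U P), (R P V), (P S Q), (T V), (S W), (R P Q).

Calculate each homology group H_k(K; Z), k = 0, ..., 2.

H_0 ≅ Z,  H_1 ≅ Z,  H_2 = 0.

We work with the vertex ordering P < Q < R < S < T < U < V < W < X. The simplices of K, each written with vertices in increasing order, are:

  0-simplices (9): P, Q, R, S, T, U, V, W, X
  1-simplices (15): PQ, PR, PS, PU, PV, PX, QR, QS, RV, RW, RX, SW, SX, TV, VW
  2-simplices (6): PQR, PQS, PRV, PRX, PSX, RVW

Hence C_0 ≅ Z^9, C_1 ≅ Z^15, C_2 ≅ Z^6.

The boundary map ∂_1: C_1 → C_0 is given by ∂[p,q] = [q] − [p].
The resulting 9×15 matrix has rank 8, and its Smith normal form has invariant factors (1,1,1,1,1,1,1,1).

Boundary ∂_2: C_2 → C_1 maps a triangle to the signed sum of its edges. For instance
  ∂PRX = RX − PX + PR,
  ∂RVW = VW − RW + RV.
This gives a 15×6 integer matrix of rank 6; reducing to Smith normal form yields diagonal entries (1,1,1,1,1,1).

Reading off H_k = ker ∂_k / im ∂_{k+1}:

  H_0: rank C_0 − rank ∂_1 = 9 − 8 = 1, and the invariant factors of ∂_1 are all 1, so H_0 = Z.
  H_1: rank ker ∂_1 − rank ∂_2 = (15 − 8) − 6 = 1, and the invariant factors of ∂_2 are all 1, so H_1 = Z.
  H_2: rank ker ∂_2 − rank ∂_3 = (6 − 6) − 0 = 0, and there is no ∂_3, so H_2 = 0.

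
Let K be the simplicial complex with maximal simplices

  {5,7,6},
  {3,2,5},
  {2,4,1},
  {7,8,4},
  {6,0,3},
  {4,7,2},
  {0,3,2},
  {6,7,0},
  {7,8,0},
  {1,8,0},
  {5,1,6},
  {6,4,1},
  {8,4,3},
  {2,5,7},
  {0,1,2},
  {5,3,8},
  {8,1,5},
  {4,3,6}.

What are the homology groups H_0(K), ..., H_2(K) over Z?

H_0 ≅ Z,  H_1 ≅ Z^2,  H_2 ≅ Z.

We work with the vertex ordering 0 < 1 < 2 < 3 < 4 < 5 < 6 < 7 < 8. The simplices of K, each written with vertices in increasing order, are:

  0-simplices (9): [0], [1], [2], [3], [4], [5], [6], [7], [8]
  1-simplices (27): (27 of them)
  2-simplices (18): [0,1,2], [0,1,8], [0,2,3], [0,3,6], [0,6,7], [0,7,8], [1,2,4], [1,4,6], [1,5,6], [1,5,8], [2,3,5], [2,4,7], [2,5,7], [3,4,6], [3,4,8], [3,5,8], [4,7,8], [5,6,7]

giving chain groups C_0 ≅ Z^9, C_1 ≅ Z^27, C_2 ≅ Z^18.

Boundary ∂_1: C_1 → C_0 is given by ∂[p,q] = [q] − [p]. For instance
  ∂[3,4] = [4] − [3].
The 9×27 boundary matrix has rank 8 and Smith normal form diag(1,1,1,1,1,1,1,1).

Boundary ∂_2: C_2 → C_1 sends each 2-simplex [p,q,r] to [q,r] − [p,r] + [p,q]. For instance
  ∂[2,4,7] = [4,7] − [2,7] + [2,4],
  ∂[0,1,8] = [1,8] − [0,8] + [0,1].
This gives a 27×18 integer matrix of rank 17; reducing to Smith normal form yields diagonal entries (1,1,1,1,1,1,1,1,1,1,1,1,1,1,1,1,1).

Computing H_k = (kernel of ∂_k) / (image of ∂_{k+1}):

  H_0: rank C_0 − rank ∂_1 = 9 − 8 = 1, and the invariant factors of ∂_1 are all 1, so H_0 = Z.
  H_1: rank ker ∂_1 − rank ∂_2 = (27 − 8) − 17 = 2, and the invariant factors of ∂_2 are all 1, so H_1 = Z^2.
  H_2: rank ker ∂_2 − rank ∂_3 = (18 − 17) − 0 = 1, and there is no ∂_3, so H_2 = Z.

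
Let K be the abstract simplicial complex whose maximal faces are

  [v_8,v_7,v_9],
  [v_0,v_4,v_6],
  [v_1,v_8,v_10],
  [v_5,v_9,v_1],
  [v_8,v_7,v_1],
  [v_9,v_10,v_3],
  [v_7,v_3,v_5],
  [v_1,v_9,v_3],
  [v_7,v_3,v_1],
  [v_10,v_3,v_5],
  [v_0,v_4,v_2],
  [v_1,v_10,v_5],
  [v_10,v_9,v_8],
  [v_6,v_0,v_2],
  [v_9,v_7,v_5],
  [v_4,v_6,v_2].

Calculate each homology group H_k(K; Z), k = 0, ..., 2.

H_0 ≅ Z^2,  H_1 ≅ Z/2,  H_2 ≅ Z.

Order the vertices as v_0 < v_1 < v_2 < v_3 < v_4 < v_5 < v_6 < v_7 < v_8 < v_9 < v_10. Listing each simplex with vertices in this order, K has dimension 2 with simplices:

  0-simplices (11): [v_0], [v_1], [v_2], [v_3], [v_4], [v_5], [v_6], [v_7], [v_8], [v_9], [v_10]
  1-simplices (24): (24 of them)
  2-simplices (16): (16 of them)

so the chain groups are C_0 ≅ Z^11, C_1 ≅ Z^24, C_2 ≅ Z^16.

The boundary map ∂_1: C_1 → C_0 sends each edge [p,q] (with p < q) to q − p.
This gives a 11×24 integer matrix of rank 9; reducing to Smith normal form yields diagonal entries (1,1,1,1,1,1,1,1,1).

The boundary map ∂_2: C_2 → C_1 sends each 2-simplex [p,q,r] to [q,r] − [p,r] + [p,q]. For instance
  ∂[v_0,v_2,v_6] = [v_2,v_6] − [v_0,v_6] + [v_0,v_2],
  ∂[v_0,v_4,v_6] = [v_4,v_6] − [v_0,v_6] + [v_0,v_4].
As a 24×16 matrix over Z this has rank 15, with invariant factors (1,1,1,1,1,1,1,1,1,1,1,1,1,1,2).

From H_k ≅ ker(∂_k) / im(∂_{k+1}) we obtain:

  H_0: rank C_0 − rank ∂_1 = 11 − 9 = 2, and the invariant factors of ∂_1 are all 1, so H_0 = Z^2.
  H_1: rank ker ∂_1 − rank ∂_2 = (24 − 9) − 15 = 0, and ∂_2 has invariant factor 2 > 1, so H_1 = Z/2.
  H_2: rank ker ∂_2 − rank ∂_3 = (16 − 15) − 0 = 1, and there is no ∂_3, so H_2 = Z.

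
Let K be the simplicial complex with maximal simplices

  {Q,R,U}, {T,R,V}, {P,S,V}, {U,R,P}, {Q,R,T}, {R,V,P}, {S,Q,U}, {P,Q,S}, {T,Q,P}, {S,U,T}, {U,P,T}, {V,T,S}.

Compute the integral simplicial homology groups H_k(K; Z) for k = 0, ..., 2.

H_0 = Z,  H_1 = Z/2Z,  H_2 = 0.

Fix the vertex order P < Q < R < S < T < U < V and write every simplex with vertices in increasing order. Then dim K = 2 and the simplices of K are:

  0-simplices (7): P, Q, R, S, T, U, V
  1-simplices (18): PQ, PR, PS, PT, PU, PV, QR, QS, QT, QU, RT, RU, RV, ST, SU, SV, TU, TV
  2-simplices (12): PQS, PQT, PRU, PRV, PSV, PTU, QRT, QRU, QSU, RTV, STU, STV

giving chain groups C_0 ≅ Z^7, C_1 ≅ Z^18, C_2 ≅ Z^12.

The boundary map ∂_1: C_1 → C_0 maps an edge to its endpoints' difference, ∂[p,q] = q − p. For instance
  ∂PT = T − P.
The resulting 7×18 matrix has rank 6, and its Smith normal form has invariant factors (1,1,1,1,1,1).

The boundary map ∂_2: C_2 → C_1 maps a triangle to the signed sum of its edges. For instance
  ∂QRT = RT − QT + QR,
  ∂QSU = SU − QU + QS.
This gives a 18×12 integer matrix of rank 12; reducing to Smith normal form yields diagonal entries (1,1,1,1,1,1,1,1,1,1,1,2).

Reading off H_k = ker ∂_k / im ∂_{k+1}:

  H_0: rank C_0 − rank ∂_1 = 7 − 6 = 1, and the invariant factors of ∂_1 are all 1, so H_0 = Z.
  H_1: rank ker ∂_1 − rank ∂_2 = (18 − 6) − 12 = 0, and ∂_2 has invariant factor 2 > 1, so H_1 = Z/2Z.
  H_2: rank ker ∂_2 − rank ∂_3 = (12 − 12) − 0 = 0, and there is no ∂_3, so H_2 = 0.

As a check, the Euler characteristic is 7 − 18 + 12 = 1, which agrees with 1 − 0 + 0 = 1.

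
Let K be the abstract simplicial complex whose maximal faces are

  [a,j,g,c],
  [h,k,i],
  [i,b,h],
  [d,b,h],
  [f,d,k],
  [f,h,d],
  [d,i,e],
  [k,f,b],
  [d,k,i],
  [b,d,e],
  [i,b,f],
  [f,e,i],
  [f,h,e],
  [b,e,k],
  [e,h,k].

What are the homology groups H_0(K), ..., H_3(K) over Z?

H_0 = Z^2,  H_1 = Z^2,  H_2 = Z,  H_3 = 0.

We work with the vertex ordering a < b < c < d < e < f < g < h < i < j < k. The simplices of K, each written with vertices in increasing order, are:

  0-simplices (11): a, b, c, d, e, f, g, h, i, j, k
  1-simplices (27): ac, ag, aj, bd, be, bf, bh, bi, bk, cg, cj, de, df, dh, di, dk, ef, eh, ei, ek, fh, fi, fk, gj, hi, hk, ik
  2-simplices (18): acg, acj, agj, bde, bdh, bek, bfi, bfk, bhi, cgj, dei, dfh, dfk, dik, efh, efi, ehk, hik
  3-simplices (1): acgj

giving chain groups C_0 ≅ Z^11, C_1 ≅ Z^27, C_2 ≅ Z^18, C_3 ≅ Z^1.

∂_1: C_1 → C_0 maps an edge to its endpoints' difference, ∂[p,q] = q − p.
The resulting 11×27 matrix has rank 9, and its Smith normal form has invariant factors (1,1,1,1,1,1,1,1,1).

The boundary map ∂_2: C_2 → C_1 maps a triangle to the signed sum of its edges. For instance
  ∂dik = ik − dk + di,
  ∂hik = ik − hk + hi.
The resulting 27×18 matrix has rank 16, and its Smith normal form has invariant factors (1,1,1,1,1,1,1,1,1,1,1,1,1,1,1,1).

∂_3: C_3 → C_2 sends each 3-simplex σ to the alternating sum Σ_i (−1)^i (σ with its i-th vertex removed). For instance
  ∂acgj = cgj − agj + acj − acg.
The resulting 18×1 matrix has rank 1, and its Smith normal form has invariant factors (1).

Reading off H_k = ker ∂_k / im ∂_{k+1}:

  H_0: rank C_0 − rank ∂_1 = 11 − 9 = 2, and the invariant factors of ∂_1 are all 1, so H_0 ≅ Z^2.
  H_1: rank ker ∂_1 − rank ∂_2 = (27 − 9) − 16 = 2, and the invariant factors of ∂_2 are all 1, so H_1 ≅ Z^2.
  H_2: rank ker ∂_2 − rank ∂_3 = (18 − 16) − 1 = 1, and the invariant factors of ∂_3 are all 1, so H_2 ≅ Z.
  H_3: rank ker ∂_3 − rank ∂_4 = (1 − 1) − 0 = 0, and there is no ∂_4, so H_3 ≅ 0.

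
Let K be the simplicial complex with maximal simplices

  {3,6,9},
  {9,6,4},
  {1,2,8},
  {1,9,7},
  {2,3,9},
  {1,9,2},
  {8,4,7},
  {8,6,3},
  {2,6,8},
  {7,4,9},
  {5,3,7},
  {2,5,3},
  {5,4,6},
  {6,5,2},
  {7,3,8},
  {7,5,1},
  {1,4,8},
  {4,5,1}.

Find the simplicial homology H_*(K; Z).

H_0 ≅ Z,  H_1 ≅ Z ⊕ Z/2,  H_2 = 0.

Order the vertices as 1 < 2 < 3 < 4 < 5 < 6 < 7 < 8 < 9. Listing each simplex with vertices in this order, K has dimension 2 with simplices:

  0-simplices (9): [1], [2], [3], [4], [5], [6], [7], [8], [9]
  1-simplices (27): (27 of them)
  2-simplices (18): [1,2,8], [1,2,9], [1,4,5], [1,4,8], [1,5,7], [1,7,9], [2,3,5], [2,3,9], [2,5,6], [2,6,8], [3,5,7], [3,6,8], [3,6,9], [3,7,8], [4,5,6], [4,6,9], [4,7,8], [4,7,9]

Hence C_0 ≅ Z^9, C_1 ≅ Z^27, C_2 ≅ Z^18.

∂_1: C_1 → C_0 is given by ∂[p,q] = [q] − [p].
As a 9×27 matrix over Z this has rank 8, with invariant factors (1,1,1,1,1,1,1,1).

Boundary ∂_2: C_2 → C_1 maps a triangle to the signed sum of its edges. For instance
  ∂[2,3,5] = [3,5] − [2,5] + [2,3],
  ∂[4,6,9] = [6,9] − [4,9] + [4,6].
As a 27×18 matrix over Z this has rank 18, with invariant factors (1,1,1,1,1,1,1,1,1,1,1,1,1,1,1,1,1,2).

Reading off H_k = ker ∂_k / im ∂_{k+1}:

  H_0: rank C_0 − rank ∂_1 = 9 − 8 = 1, and the invariant factors of ∂_1 are all 1, so H_0 ≅ Z.
  H_1: rank ker ∂_1 − rank ∂_2 = (27 − 8) − 18 = 1, and ∂_2 has invariant factor 2 > 1, so H_1 ≅ Z ⊕ Z/2.
  H_2: rank ker ∂_2 − rank ∂_3 = (18 − 18) − 0 = 0, and there is no ∂_3, so H_2 ≅ 0.

As a check, the Euler characteristic is 9 − 27 + 18 = 0, which agrees with 1 − 1 + 0 = 0.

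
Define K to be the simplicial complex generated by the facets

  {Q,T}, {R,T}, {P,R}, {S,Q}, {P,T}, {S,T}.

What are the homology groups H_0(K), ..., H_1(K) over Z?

We work with the vertex ordering P < Q < R < S < T. The simplices of K, each written with vertices in increasing order, are:

  0-simplices (5): P, Q, R, S, T
  1-simplices (6): PR, PT, QS, QT, RT, ST

Hence C_0 ≅ Z^5, C_1 ≅ Z^6.

∂_1: C_1 → C_0 maps an edge to its endpoints' difference, ∂[p,q] = q − p.
The 5×6 boundary matrix has rank 4 and Smith normal form diag(1,1,1,1).

Computing H_k = (kernel of ∂_k) / (image of ∂_{k+1}):

  H_0: rank C_0 − rank ∂_1 = 5 − 4 = 1, and the invariant factors of ∂_1 are all 1, so H_0 = Z.
  H_1: rank ker ∂_1 − rank ∂_2 = (6 − 4) − 0 = 2, and there is no ∂_2, so H_1 = Z^2.

H_0 = Z,  H_1 = Z^2.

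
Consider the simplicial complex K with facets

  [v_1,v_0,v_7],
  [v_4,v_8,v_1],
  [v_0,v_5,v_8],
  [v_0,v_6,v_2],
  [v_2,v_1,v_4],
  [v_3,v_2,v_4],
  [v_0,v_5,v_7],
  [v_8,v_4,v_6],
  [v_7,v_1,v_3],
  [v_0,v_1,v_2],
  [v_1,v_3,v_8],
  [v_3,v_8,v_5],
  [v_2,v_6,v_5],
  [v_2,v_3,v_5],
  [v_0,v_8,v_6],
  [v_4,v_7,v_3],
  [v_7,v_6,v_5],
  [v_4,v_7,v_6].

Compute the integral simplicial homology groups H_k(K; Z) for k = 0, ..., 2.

H_0 ≅ Z,  H_1 ≅ Z ⊕ Z/2,  H_2 = 0.

Order the vertices as v_0 < v_1 < v_2 < v_3 < v_4 < v_5 < v_6 < v_7 < v_8. Listing each simplex with vertices in this order, K has dimension 2 with simplices:

  0-simplices (9): [v_0], [v_1], [v_2], [v_3], [v_4], [v_5], [v_6], [v_7], [v_8]
  1-simplices (27): (27 of them)
  2-simplices (18): (18 of them)

giving chain groups C_0 ≅ Z^9, C_1 ≅ Z^27, C_2 ≅ Z^18.

Boundary ∂_1: C_1 → C_0 sends each edge [p,q] (with p < q) to q − p. For instance
  ∂[v_0,v_7] = [v_7] − [v_0].
The resulting 9×27 matrix has rank 8, and its Smith normal form has invariant factors (1,1,1,1,1,1,1,1).

∂_2: C_2 → C_1 sends each 2-simplex [p,q,r] to [q,r] − [p,r] + [p,q]. For instance
  ∂[v_1,v_3,v_8] = [v_3,v_8] − [v_1,v_8] + [v_1,v_3],
  ∂[v_0,v_2,v_6] = [v_2,v_6] − [v_0,v_6] + [v_0,v_2].
The 27×18 boundary matrix has rank 18 and Smith normal form diag(1,1,1,1,1,1,1,1,1,1,1,1,1,1,1,1,1,2).

Computing H_k = (kernel of ∂_k) / (image of ∂_{k+1}):

  H_0: rank C_0 − rank ∂_1 = 9 − 8 = 1, and the invariant factors of ∂_1 are all 1, so H_0 ≅ Z.
  H_1: rank ker ∂_1 − rank ∂_2 = (27 − 8) − 18 = 1, and ∂_2 has invariant factor 2 > 1, so H_1 ≅ Z ⊕ Z/2.
  H_2: rank ker ∂_2 − rank ∂_3 = (18 − 18) − 0 = 0, and there is no ∂_3, so H_2 ≅ 0.

(K is a triangulation of the Klein bottle.)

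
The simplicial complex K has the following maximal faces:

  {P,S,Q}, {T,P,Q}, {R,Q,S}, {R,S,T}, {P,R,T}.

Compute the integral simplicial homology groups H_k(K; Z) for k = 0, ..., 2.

Take the total order P < Q < R < S < T on the vertex set. Then K (dimension 2) consists of the simplices:

  0-simplices (5): P, Q, R, S, T
  1-simplices (10): PQ, PR, PS, PT, QR, QS, QT, RS, RT, ST
  2-simplices (5): PQS, PQT, PRT, QRS, RST

Hence C_0 ≅ Z^5, C_1 ≅ Z^10, C_2 ≅ Z^5.

Boundary ∂_1: C_1 → C_0 sends each edge [p,q] (with p < q) to q − p.
The 5×10 boundary matrix has rank 4 and Smith normal form diag(1,1,1,1).

The boundary map ∂_2: C_2 → C_1 sends each 2-simplex [p,q,r] to [q,r] − [p,r] + [p,q]. For instance
  ∂PQS = QS − PS + PQ,
  ∂PQT = QT − PT + PQ.
As a 10×5 matrix over Z this has rank 5, with invariant factors (1,1,1,1,1).

From H_k ≅ ker(∂_k) / im(∂_{k+1}) we obtain:

  H_0: rank C_0 − rank ∂_1 = 5 − 4 = 1, and the invariant factors of ∂_1 are all 1, so H_0 ≅ Z.
  H_1: rank ker ∂_1 − rank ∂_2 = (10 − 4) − 5 = 1, and the invariant factors of ∂_2 are all 1, so H_1 ≅ Z.
  H_2: rank ker ∂_2 − rank ∂_3 = (5 − 5) − 0 = 0, and there is no ∂_3, so H_2 ≅ 0.

As a check, the Euler characteristic is 5 − 10 + 5 = 0, which agrees with 1 − 1 + 0 = 0.
(K is a triangulation of the Möbius band.)

H_0 = Z,  H_1 = Z,  H_2 = 0.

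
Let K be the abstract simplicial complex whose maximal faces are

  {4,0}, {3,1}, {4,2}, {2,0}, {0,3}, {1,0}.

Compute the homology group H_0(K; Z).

We work with the vertex ordering 0 < 1 < 2 < 3 < 4. The simplices of K, each written with vertices in increasing order, are:

  0-simplices (5): [0], [1], [2], [3], [4]
  1-simplices (6): [0,1], [0,2], [0,3], [0,4], [1,3], [2,4]

Hence C_0 ≅ Z^5, C_1 ≅ Z^6.

The boundary map ∂_1: C_1 → C_0 maps an edge to its endpoints' difference, ∂[p,q] = q − p. For instance
  ∂[0,4] = [4] − [0].
The 5×6 boundary matrix has rank 4 and Smith normal form diag(1,1,1,1).

Now H_k = ker ∂_k / im ∂_{k+1}, so:

  H_0: rank C_0 − rank ∂_1 = 5 − 4 = 1, and the invariant factors of ∂_1 are all 1, so H_0 = Z.

H_0 = Z.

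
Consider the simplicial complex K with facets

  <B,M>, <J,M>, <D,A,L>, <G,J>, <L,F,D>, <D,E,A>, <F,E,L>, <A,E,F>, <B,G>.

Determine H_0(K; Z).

H_0 ≅ Z^2.

Take the total order A < B < D < E < F < G < J < L < M on the vertex set. Then K (dimension 2) consists of the simplices:

  0-simplices (9): A, B, D, E, F, G, J, L, M
  1-simplices (14): AD, AE, AF, AL, BG, BM, DE, DF, DL, EF, EL, FL, GJ, JM
  2-simplices (5): ADE, ADL, AEF, DFL, EFL

giving chain groups C_0 ≅ Z^9, C_1 ≅ Z^14, C_2 ≅ Z^5.

Boundary ∂_1: C_1 → C_0 is given by ∂[p,q] = [q] − [p]. For instance
  ∂DF = F − D.
As a 9×14 matrix over Z this has rank 7, with invariant factors (1,1,1,1,1,1,1).

∂_2: C_2 → C_1 maps a triangle to the signed sum of its edges. For instance
  ∂EFL = FL − EL + EF,
  ∂DFL = FL − DL + DF.
The resulting 14×5 matrix has rank 5, and its Smith normal form has invariant factors (1,1,1,1,1).

Computing H_k = (kernel of ∂_k) / (image of ∂_{k+1}):

  H_0: rank C_0 − rank ∂_1 = 9 − 7 = 2, and the invariant factors of ∂_1 are all 1, so H_0 = Z^2.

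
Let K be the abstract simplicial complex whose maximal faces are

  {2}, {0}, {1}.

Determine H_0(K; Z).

H_0 ≅ Z^3.

We work with the vertex ordering 0 < 1 < 2. The simplices of K, each written with vertices in increasing order, are:

  0-simplices (3): [0], [1], [2]

so the chain groups are C_0 ≅ Z^3.

Now H_k = ker ∂_k / im ∂_{k+1}, so:

  H_0: rank C_0 − rank ∂_1 = 3 − 0 = 3, and there is no ∂_1, so H_0 = Z^3.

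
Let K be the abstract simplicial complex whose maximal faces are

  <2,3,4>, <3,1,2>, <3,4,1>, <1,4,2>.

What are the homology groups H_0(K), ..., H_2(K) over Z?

Fix the vertex order 1 < 2 < 3 < 4 and write every simplex with vertices in increasing order. Then dim K = 2 and the simplices of K are:

  0-simplices (4): [1], [2], [3], [4]
  1-simplices (6): [1,2], [1,3], [1,4], [2,3], [2,4], [3,4]
  2-simplices (4): [1,2,3], [1,2,4], [1,3,4], [2,3,4]

giving chain groups C_0 ≅ Z^4, C_1 ≅ Z^6, C_2 ≅ Z^4.

Boundary ∂_1: C_1 → C_0 sends each edge [p,q] (with p < q) to q − p. For instance
  ∂[2,3] = [3] − [2].
The resulting 4×6 matrix has rank 3, and its Smith normal form has invariant factors (1,1,1).

The boundary map ∂_2: C_2 → C_1 sends each 2-simplex [p,q,r] to [q,r] − [p,r] + [p,q]. For instance
  ∂[1,3,4] = [3,4] − [1,4] + [1,3],
  ∂[1,2,4] = [2,4] − [1,4] + [1,2].
The 6×4 boundary matrix has rank 3 and Smith normal form diag(1,1,1).

Reading off H_k = ker ∂_k / im ∂_{k+1}:

  H_0: rank C_0 − rank ∂_1 = 4 − 3 = 1, and the invariant factors of ∂_1 are all 1, so H_0 = Z.
  H_1: rank ker ∂_1 − rank ∂_2 = (6 − 3) − 3 = 0, and the invariant factors of ∂_2 are all 1, so H_1 = 0.
  H_2: rank ker ∂_2 − rank ∂_3 = (4 − 3) − 0 = 1, and there is no ∂_3, so H_2 = Z.

As a check, the Euler characteristic is 4 − 6 + 4 = 2, which agrees with 1 − 0 + 1 = 2.

H_0 ≅ Z,  H_1 = 0,  H_2 ≅ Z.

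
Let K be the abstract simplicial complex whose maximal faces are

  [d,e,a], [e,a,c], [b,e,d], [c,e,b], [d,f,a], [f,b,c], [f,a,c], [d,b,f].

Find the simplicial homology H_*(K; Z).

H_0 = Z,  H_1 = 0,  H_2 = Z.

Order the vertices as a < b < c < d < e < f. Listing each simplex with vertices in this order, K has dimension 2 with simplices:

  0-simplices (6): a, b, c, d, e, f
  1-simplices (12): ac, ad, ae, af, bc, bd, be, bf, ce, cf, de, df
  2-simplices (8): ace, acf, ade, adf, bce, bcf, bde, bdf

Hence C_0 ≅ Z^6, C_1 ≅ Z^12, C_2 ≅ Z^8.

Boundary ∂_1: C_1 → C_0 sends each edge [p,q] (with p < q) to q − p.
The 6×12 boundary matrix has rank 5 and Smith normal form diag(1,1,1,1,1).

∂_2: C_2 → C_1 maps a triangle to the signed sum of its edges. For instance
  ∂bce = ce − be + bc,
  ∂bde = de − be + bd.
The resulting 12×8 matrix has rank 7, and its Smith normal form has invariant factors (1,1,1,1,1,1,1).

From H_k ≅ ker(∂_k) / im(∂_{k+1}) we obtain:

  H_0: rank C_0 − rank ∂_1 = 6 − 5 = 1, and the invariant factors of ∂_1 are all 1, so H_0 ≅ Z.
  H_1: rank ker ∂_1 − rank ∂_2 = (12 − 5) − 7 = 0, and the invariant factors of ∂_2 are all 1, so H_1 ≅ 0.
  H_2: rank ker ∂_2 − rank ∂_3 = (8 − 7) − 0 = 1, and there is no ∂_3, so H_2 ≅ Z.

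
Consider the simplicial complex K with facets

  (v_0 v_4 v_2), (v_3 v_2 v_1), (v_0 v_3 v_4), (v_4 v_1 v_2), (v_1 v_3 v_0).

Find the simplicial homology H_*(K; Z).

Fix the vertex order v_0 < v_1 < v_2 < v_3 < v_4 and write every simplex with vertices in increasing order. Then dim K = 2 and the simplices of K are:

  0-simplices (5): [v_0], [v_1], [v_2], [v_3], [v_4]
  1-simplices (10): [v_0,v_1], [v_0,v_2], [v_0,v_3], [v_0,v_4], [v_1,v_2], [v_1,v_3], [v_1,v_4], [v_2,v_3], [v_2,v_4], [v_3,v_4]
  2-simplices (5): [v_0,v_1,v_3], [v_0,v_2,v_4], [v_0,v_3,v_4], [v_1,v_2,v_3], [v_1,v_2,v_4]

giving chain groups C_0 ≅ Z^5, C_1 ≅ Z^10, C_2 ≅ Z^5.

The boundary map ∂_1: C_1 → C_0 maps an edge to its endpoints' difference, ∂[p,q] = q − p. For instance
  ∂[v_2,v_4] = [v_4] − [v_2].
This gives a 5×10 integer matrix of rank 4; reducing to Smith normal form yields diagonal entries (1,1,1,1).

The boundary map ∂_2: C_2 → C_1 maps a triangle to the signed sum of its edges. For instance
  ∂[v_1,v_2,v_4] = [v_2,v_4] − [v_1,v_4] + [v_1,v_2],
  ∂[v_0,v_3,v_4] = [v_3,v_4] − [v_0,v_4] + [v_0,v_3].
As a 10×5 matrix over Z this has rank 5, with invariant factors (1,1,1,1,1).

Computing H_k = (kernel of ∂_k) / (image of ∂_{k+1}):

  H_0: rank C_0 − rank ∂_1 = 5 − 4 = 1, and the invariant factors of ∂_1 are all 1, so H_0 ≅ Z.
  H_1: rank ker ∂_1 − rank ∂_2 = (10 − 4) − 5 = 1, and the invariant factors of ∂_2 are all 1, so H_1 ≅ Z.
  H_2: rank ker ∂_2 − rank ∂_3 = (5 − 5) − 0 = 0, and there is no ∂_3, so H_2 ≅ 0.

H_0 ≅ Z,  H_1 ≅ Z,  H_2 = 0.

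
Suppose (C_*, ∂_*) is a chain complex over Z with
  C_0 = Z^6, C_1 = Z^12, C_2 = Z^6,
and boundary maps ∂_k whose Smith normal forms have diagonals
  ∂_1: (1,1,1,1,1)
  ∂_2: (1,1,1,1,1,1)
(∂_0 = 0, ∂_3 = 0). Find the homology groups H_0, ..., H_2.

H_0: b_0 = 6 − 0 − 5 = 1; torsion from ∂_1 factors > 1: none. So H_0 ≅ Z.
H_1: b_1 = 12 − 5 − 6 = 1; torsion from ∂_2 factors > 1: none. So H_1 ≅ Z.
H_2: b_2 = 6 − 6 − 0 = 0; torsion from ∂_3 factors > 1: none. So H_2 ≅ 0.

H_0 ≅ Z,  H_1 ≅ Z,  H_2 = 0.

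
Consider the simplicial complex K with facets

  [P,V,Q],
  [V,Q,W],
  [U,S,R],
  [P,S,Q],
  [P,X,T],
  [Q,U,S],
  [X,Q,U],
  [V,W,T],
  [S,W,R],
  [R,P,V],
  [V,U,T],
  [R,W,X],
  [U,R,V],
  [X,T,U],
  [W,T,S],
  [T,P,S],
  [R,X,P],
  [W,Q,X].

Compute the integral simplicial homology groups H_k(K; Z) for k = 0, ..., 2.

H_0 = Z,  H_1 = Z^2,  H_2 = Z.

K has 9 vertices, 27 edges, 18 triangles.
rank ∂_0 = 0, rank ∂_1 = 8 ⇒ b_0 = 9 − 0 − 8 = 1; all invariant factors of ∂_1 are 1 so no torsion. So H_0 = Z.
rank ∂_1 = 8, rank ∂_2 = 17 ⇒ b_1 = 27 − 8 − 17 = 2; all invariant factors of ∂_2 are 1 so no torsion. So H_1 = Z^2.
rank ∂_2 = 17, rank ∂_3 = 0 ⇒ b_2 = 18 − 17 − 0 = 1. So H_2 = Z.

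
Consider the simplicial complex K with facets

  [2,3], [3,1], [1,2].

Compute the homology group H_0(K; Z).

H_0 ≅ Z.

Fix the vertex order 1 < 2 < 3 and write every simplex with vertices in increasing order. Then dim K = 1 and the simplices of K are:

  0-simplices (3): [1], [2], [3]
  1-simplices (3): [1,2], [1,3], [2,3]

giving chain groups C_0 ≅ Z^3, C_1 ≅ Z^3.

Boundary ∂_1: C_1 → C_0 is given by ∂[p,q] = [q] − [p].
This gives a 3×3 integer matrix of rank 2; reducing to Smith normal form yields diagonal entries (1,1).

Reading off H_k = ker ∂_k / im ∂_{k+1}:

  H_0: rank C_0 − rank ∂_1 = 3 − 2 = 1, and the invariant factors of ∂_1 are all 1, so H_0 = Z.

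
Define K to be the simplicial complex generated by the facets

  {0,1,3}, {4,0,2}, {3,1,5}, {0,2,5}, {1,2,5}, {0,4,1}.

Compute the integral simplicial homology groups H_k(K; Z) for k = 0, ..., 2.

H_0 = Z,  H_1 = Z,  H_2 = 0.

We work with the vertex ordering 0 < 1 < 2 < 3 < 4 < 5. The simplices of K, each written with vertices in increasing order, are:

  0-simplices (6): [0], [1], [2], [3], [4], [5]
  1-simplices (12): [0,1], [0,2], [0,3], [0,4], [0,5], [1,2], [1,3], [1,4], [1,5], [2,4], [2,5], [3,5]
  2-simplices (6): [0,1,3], [0,1,4], [0,2,4], [0,2,5], [1,2,5], [1,3,5]

giving chain groups C_0 ≅ Z^6, C_1 ≅ Z^12, C_2 ≅ Z^6.

The boundary map ∂_1: C_1 → C_0 is given by ∂[p,q] = [q] − [p]. For instance
  ∂[0,1] = [1] − [0].
As a 6×12 matrix over Z this has rank 5, with invariant factors (1,1,1,1,1).

∂_2: C_2 → C_1 maps a triangle to the signed sum of its edges. For instance
  ∂[0,2,4] = [2,4] − [0,4] + [0,2],
  ∂[1,2,5] = [2,5] − [1,5] + [1,2].
The 12×6 boundary matrix has rank 6 and Smith normal form diag(1,1,1,1,1,1).

From H_k ≅ ker(∂_k) / im(∂_{k+1}) we obtain:

  H_0: rank C_0 − rank ∂_1 = 6 − 5 = 1, and the invariant factors of ∂_1 are all 1, so H_0 ≅ Z.
  H_1: rank ker ∂_1 − rank ∂_2 = (12 − 5) − 6 = 1, and the invariant factors of ∂_2 are all 1, so H_1 ≅ Z.
  H_2: rank ker ∂_2 − rank ∂_3 = (6 − 6) − 0 = 0, and there is no ∂_3, so H_2 ≅ 0.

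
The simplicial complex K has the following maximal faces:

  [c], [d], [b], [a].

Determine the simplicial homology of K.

Order the vertices as a < b < c < d. Listing each simplex with vertices in this order, K has dimension 0 with simplices:

  0-simplices (4): a, b, c, d

Hence C_0 ≅ Z^4.

Computing H_k = (kernel of ∂_k) / (image of ∂_{k+1}):

  H_0: rank C_0 − rank ∂_1 = 4 − 0 = 4, and there is no ∂_1, so H_0 ≅ Z^4.

H_0 ≅ Z^4.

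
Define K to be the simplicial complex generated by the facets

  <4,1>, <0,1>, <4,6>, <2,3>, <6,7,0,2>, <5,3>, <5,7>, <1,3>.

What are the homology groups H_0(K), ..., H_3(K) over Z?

H_0 = Z,  H_1 = Z^3,  H_2 = 0,  H_3 = 0.

Order the vertices as 0 < 1 < 2 < 3 < 4 < 5 < 6 < 7. Listing each simplex with vertices in this order, K has dimension 3 with simplices:

  0-simplices (8): [0], [1], [2], [3], [4], [5], [6], [7]
  1-simplices (13): [0,1], [0,2], [0,6], [0,7], [1,3], [1,4], [2,3], [2,6], [2,7], [3,5], [4,6], [5,7], [6,7]
  2-simplices (4): [0,2,6], [0,2,7], [0,6,7], [2,6,7]
  3-simplices (1): [0,2,6,7]

so the chain groups are C_0 ≅ Z^8, C_1 ≅ Z^13, C_2 ≅ Z^4, C_3 ≅ Z^1.

∂_1: C_1 → C_0 maps an edge to its endpoints' difference, ∂[p,q] = q − p.
This gives a 8×13 integer matrix of rank 7; reducing to Smith normal form yields diagonal entries (1,1,1,1,1,1,1).

∂_2: C_2 → C_1 sends each 2-simplex [p,q,r] to [q,r] − [p,r] + [p,q]. For instance
  ∂[2,6,7] = [6,7] − [2,7] + [2,6],
  ∂[0,2,7] = [2,7] − [0,7] + [0,2].
The 13×4 boundary matrix has rank 3 and Smith normal form diag(1,1,1).

The boundary map ∂_3: C_3 → C_2 sends each 3-simplex σ to the alternating sum Σ_i (−1)^i (σ with its i-th vertex removed). For instance
  ∂[0,2,6,7] = [2,6,7] − [0,6,7] + [0,2,7] − [0,2,6].
The resulting 4×1 matrix has rank 1, and its Smith normal form has invariant factors (1).

Now H_k = ker ∂_k / im ∂_{k+1}, so:

  H_0: rank C_0 − rank ∂_1 = 8 − 7 = 1, and the invariant factors of ∂_1 are all 1, so H_0 = Z.
  H_1: rank ker ∂_1 − rank ∂_2 = (13 − 7) − 3 = 3, and the invariant factors of ∂_2 are all 1, so H_1 = Z^3.
  H_2: rank ker ∂_2 − rank ∂_3 = (4 − 3) − 1 = 0, and the invariant factors of ∂_3 are all 1, so H_2 = 0.
  H_3: rank ker ∂_3 − rank ∂_4 = (1 − 1) − 0 = 0, and there is no ∂_4, so H_3 = 0.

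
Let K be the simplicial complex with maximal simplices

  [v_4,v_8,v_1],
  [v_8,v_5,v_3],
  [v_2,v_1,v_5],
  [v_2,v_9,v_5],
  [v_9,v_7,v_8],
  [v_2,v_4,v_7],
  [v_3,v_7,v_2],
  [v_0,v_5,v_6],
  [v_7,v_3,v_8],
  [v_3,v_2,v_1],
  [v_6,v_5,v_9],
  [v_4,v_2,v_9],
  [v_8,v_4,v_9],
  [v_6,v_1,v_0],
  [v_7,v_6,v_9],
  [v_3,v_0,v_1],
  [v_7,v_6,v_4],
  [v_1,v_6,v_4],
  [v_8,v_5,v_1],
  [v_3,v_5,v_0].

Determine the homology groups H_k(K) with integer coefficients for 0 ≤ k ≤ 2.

K has 10 vertices, 30 edges, 20 triangles.
rank ∂_0 = 0, rank ∂_1 = 9 ⇒ b_0 = 10 − 0 − 9 = 1; all invariant factors of ∂_1 are 1 so no torsion. So H_0 = Z.
rank ∂_1 = 9, rank ∂_2 = 20 ⇒ b_1 = 30 − 9 − 20 = 1; ∂_2 has invariant factor(s) [2] giving torsion. So H_1 = Z ⊕ Z/2.
rank ∂_2 = 20, rank ∂_3 = 0 ⇒ b_2 = 20 − 20 − 0 = 0. So H_2 = 0.

H_0 = Z,  H_1 = Z ⊕ Z/2,  H_2 = 0.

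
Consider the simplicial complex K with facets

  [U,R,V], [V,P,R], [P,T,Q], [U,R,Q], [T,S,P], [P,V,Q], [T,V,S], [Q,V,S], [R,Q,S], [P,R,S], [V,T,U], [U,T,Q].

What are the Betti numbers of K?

b_0 = 1, b_1 = 0, b_2 = 0.

Fix the vertex order P < Q < R < S < T < U < V and write every simplex with vertices in increasing order. Then dim K = 2 and the simplices of K are:

  0-simplices (7): P, Q, R, S, T, U, V
  1-simplices (18): PQ, PR, PS, PT, PV, QR, QS, QT, QU, QV, RS, RU, RV, ST, SV, TU, TV, UV
  2-simplices (12): PQT, PQV, PRS, PRV, PST, QRS, QRU, QSV, QTU, RUV, STV, TUV

Hence C_0 ≅ Z^7, C_1 ≅ Z^18, C_2 ≅ Z^12.

The boundary map ∂_1: C_1 → C_0 maps an edge to its endpoints' difference, ∂[p,q] = q − p. For instance
  ∂QT = T − Q.
The resulting 7×18 matrix has rank 6, and its Smith normal form has invariant factors (1,1,1,1,1,1).

The boundary map ∂_2: C_2 → C_1 sends each 2-simplex [p,q,r] to [q,r] − [p,r] + [p,q]. For instance
  ∂PST = ST − PT + PS,
  ∂QRS = RS − QS + QR.
As a 18×12 matrix over Z this has rank 12, with invariant factors (1,1,1,1,1,1,1,1,1,1,1,2).

Reading off H_k = ker ∂_k / im ∂_{k+1}:

  H_0: rank C_0 − rank ∂_1 = 7 − 6 = 1, and the invariant factors of ∂_1 are all 1, so H_0 ≅ Z.
  H_1: rank ker ∂_1 − rank ∂_2 = (18 − 6) − 12 = 0, and ∂_2 has invariant factor 2 > 1, so H_1 ≅ Z_2.
  H_2: rank ker ∂_2 − rank ∂_3 = (12 − 12) − 0 = 0, and there is no ∂_3, so H_2 ≅ 0.

(K is a triangulation of the real projective plane RP^2.)

Hence the Betti numbers are b_0 = 1, b_1 = 0, b_2 = 0.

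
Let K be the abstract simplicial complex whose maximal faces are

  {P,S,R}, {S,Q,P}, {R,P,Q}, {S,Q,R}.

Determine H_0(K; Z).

Take the total order P < Q < R < S on the vertex set. Then K (dimension 2) consists of the simplices:

  0-simplices (4): P, Q, R, S
  1-simplices (6): PQ, PR, PS, QR, QS, RS
  2-simplices (4): PQR, PQS, PRS, QRS

giving chain groups C_0 ≅ Z^4, C_1 ≅ Z^6, C_2 ≅ Z^4.

∂_1: C_1 → C_0 sends each edge [p,q] (with p < q) to q − p. For instance
  ∂PS = S − P.
The resulting 4×6 matrix has rank 3, and its Smith normal form has invariant factors (1,1,1).

The boundary map ∂_2: C_2 → C_1 maps a triangle to the signed sum of its edges. For instance
  ∂PQR = QR − PR + PQ,
  ∂QRS = RS − QS + QR.
As a 6×4 matrix over Z this has rank 3, with invariant factors (1,1,1).

Computing H_k = (kernel of ∂_k) / (image of ∂_{k+1}):

  H_0: rank C_0 − rank ∂_1 = 4 − 3 = 1, and the invariant factors of ∂_1 are all 1, so H_0 = Z.

H_0 = Z.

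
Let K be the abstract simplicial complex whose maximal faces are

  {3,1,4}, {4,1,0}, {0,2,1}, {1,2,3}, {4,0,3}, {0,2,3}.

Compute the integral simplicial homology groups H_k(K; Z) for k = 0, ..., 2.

H_0 ≅ Z,  H_1 = 0,  H_2 ≅ Z.

K has 5 vertices, 9 edges, 6 triangles.
rank ∂_0 = 0, rank ∂_1 = 4 ⇒ b_0 = 5 − 0 − 4 = 1; all invariant factors of ∂_1 are 1 so no torsion. So H_0 ≅ Z.
rank ∂_1 = 4, rank ∂_2 = 5 ⇒ b_1 = 9 − 4 − 5 = 0; all invariant factors of ∂_2 are 1 so no torsion. So H_1 ≅ 0.
rank ∂_2 = 5, rank ∂_3 = 0 ⇒ b_2 = 6 − 5 − 0 = 1. So H_2 ≅ Z.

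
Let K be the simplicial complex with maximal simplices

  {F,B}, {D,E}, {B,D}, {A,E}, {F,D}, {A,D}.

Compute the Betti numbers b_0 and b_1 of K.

Fix the vertex order A < B < D < E < F and write every simplex with vertices in increasing order. Then dim K = 1 and the simplices of K are:

  0-simplices (5): A, B, D, E, F
  1-simplices (6): AD, AE, BD, BF, DE, DF

giving chain groups C_0 ≅ Z^5, C_1 ≅ Z^6.

The boundary map ∂_1: C_1 → C_0 sends each edge [p,q] (with p < q) to q − p. For instance
  ∂AE = E − A.
As a 5×6 matrix over Z this has rank 4, with invariant factors (1,1,1,1).

Now H_k = ker ∂_k / im ∂_{k+1}, so:

  H_0: rank C_0 − rank ∂_1 = 5 − 4 = 1, and the invariant factors of ∂_1 are all 1, so H_0 = Z.
  H_1: rank ker ∂_1 − rank ∂_2 = (6 − 4) − 0 = 2, and there is no ∂_2, so H_1 = Z^2.

Hence the Betti numbers are b_0 = 1, b_1 = 2.

b_0 = 1, b_1 = 2.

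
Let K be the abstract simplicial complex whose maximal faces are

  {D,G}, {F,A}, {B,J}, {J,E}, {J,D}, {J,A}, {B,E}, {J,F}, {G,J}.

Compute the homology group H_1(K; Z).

We work with the vertex ordering A < B < D < E < F < G < J. The simplices of K, each written with vertices in increasing order, are:

  0-simplices (7): A, B, D, E, F, G, J
  1-simplices (9): AF, AJ, BE, BJ, DG, DJ, EJ, FJ, GJ

giving chain groups C_0 ≅ Z^7, C_1 ≅ Z^9.

The boundary map ∂_1: C_1 → C_0 is given by ∂[p,q] = [q] − [p]. For instance
  ∂AJ = J − A.
This gives a 7×9 integer matrix of rank 6; reducing to Smith normal form yields diagonal entries (1,1,1,1,1,1).

Computing H_k = (kernel of ∂_k) / (image of ∂_{k+1}):

  H_1: rank ker ∂_1 − rank ∂_2 = (9 − 6) − 0 = 3, and there is no ∂_2, so H_1 ≅ Z^3.

H_1 = Z^3.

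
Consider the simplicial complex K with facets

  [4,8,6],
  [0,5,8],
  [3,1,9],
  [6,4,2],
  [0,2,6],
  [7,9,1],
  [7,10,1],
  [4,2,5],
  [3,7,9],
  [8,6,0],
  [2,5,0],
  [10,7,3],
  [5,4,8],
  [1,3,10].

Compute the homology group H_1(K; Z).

H_1 = 0.

Fix the vertex order 0 < 1 < 2 < 3 < 4 < 5 < 6 < 7 < 8 < 9 < 10 and write every simplex with vertices in increasing order. Then dim K = 2 and the simplices of K are:

  0-simplices (11): [0], [1], [2], [3], [4], [5], [6], [7], [8], [9], [10]
  1-simplices (21): [0,2], [0,5], [0,6], [0,8], [1,3], [1,7], [1,9], [1,10], [2,4], [2,5], [2,6], [3,7], [3,9], [3,10], [4,5], [4,6], [4,8], [5,8], [6,8], [7,9], [7,10]
  2-simplices (14): [0,2,5], [0,2,6], [0,5,8], [0,6,8], [1,3,9], [1,3,10], [1,7,9], [1,7,10], [2,4,5], [2,4,6], [3,7,9], [3,7,10], [4,5,8], [4,6,8]

Hence C_0 ≅ Z^11, C_1 ≅ Z^21, C_2 ≅ Z^14.

∂_1: C_1 → C_0 is given by ∂[p,q] = [q] − [p]. For instance
  ∂[2,4] = [4] − [2].
The 11×21 boundary matrix has rank 9 and Smith normal form diag(1,1,1,1,1,1,1,1,1).

Boundary ∂_2: C_2 → C_1 acts by ∂[p,q,r] = [q,r] − [p,r] + [p,q]. For instance
  ∂[4,6,8] = [6,8] − [4,8] + [4,6],
  ∂[4,5,8] = [5,8] − [4,8] + [4,5].
This gives a 21×14 integer matrix of rank 12; reducing to Smith normal form yields diagonal entries (1,1,1,1,1,1,1,1,1,1,1,1).

Now H_k = ker ∂_k / im ∂_{k+1}, so:

  H_1: rank ker ∂_1 − rank ∂_2 = (21 − 9) − 12 = 0, and the invariant factors of ∂_2 are all 1, so H_1 ≅ 0.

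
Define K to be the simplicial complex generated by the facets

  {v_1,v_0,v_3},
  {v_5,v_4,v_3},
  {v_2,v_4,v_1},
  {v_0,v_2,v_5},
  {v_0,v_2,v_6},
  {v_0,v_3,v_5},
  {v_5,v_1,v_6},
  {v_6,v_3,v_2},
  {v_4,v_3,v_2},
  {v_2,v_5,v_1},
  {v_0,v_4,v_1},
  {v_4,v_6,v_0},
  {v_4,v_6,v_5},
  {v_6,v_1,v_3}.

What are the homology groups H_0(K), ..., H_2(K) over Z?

Order the vertices as v_0 < v_1 < v_2 < v_3 < v_4 < v_5 < v_6. Listing each simplex with vertices in this order, K has dimension 2 with simplices:

  0-simplices (7): [v_0], [v_1], [v_2], [v_3], [v_4], [v_5], [v_6]
  1-simplices (21): (21 of them)
  2-simplices (14): (14 of them)

so the chain groups are C_0 ≅ Z^7, C_1 ≅ Z^21, C_2 ≅ Z^14.

Boundary ∂_1: C_1 → C_0 is given by ∂[p,q] = [q] − [p].
The resulting 7×21 matrix has rank 6, and its Smith normal form has invariant factors (1,1,1,1,1,1).

Boundary ∂_2: C_2 → C_1 sends each 2-simplex [p,q,r] to [q,r] − [p,r] + [p,q]. For instance
  ∂[v_1,v_5,v_6] = [v_5,v_6] − [v_1,v_6] + [v_1,v_5],
  ∂[v_0,v_4,v_6] = [v_4,v_6] − [v_0,v_6] + [v_0,v_4].
The 21×14 boundary matrix has rank 13 and Smith normal form diag(1,1,1,1,1,1,1,1,1,1,1,1,1).

Computing H_k = (kernel of ∂_k) / (image of ∂_{k+1}):

  H_0: rank C_0 − rank ∂_1 = 7 − 6 = 1, and the invariant factors of ∂_1 are all 1, so H_0 ≅ Z.
  H_1: rank ker ∂_1 − rank ∂_2 = (21 − 6) − 13 = 2, and the invariant factors of ∂_2 are all 1, so H_1 ≅ Z^2.
  H_2: rank ker ∂_2 − rank ∂_3 = (14 − 13) − 0 = 1, and there is no ∂_3, so H_2 ≅ Z.

As a check, the Euler characteristic is 7 − 21 + 14 = 0, which agrees with 1 − 2 + 1 = 0.
(K is a triangulation of the torus T^2.)

H_0 = Z,  H_1 = Z^2,  H_2 = Z.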